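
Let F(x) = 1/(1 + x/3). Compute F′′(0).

2/9

From the series, [x^2] F = 1/9; multiply by 2! = 2 to get 2/9.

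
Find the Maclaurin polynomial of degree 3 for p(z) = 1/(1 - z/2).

z^3/8 + z^2/4 + z/2 + 1

[z^0] = 1;  [z^1] = 1/2;  [z^2] = 1/4;  [z^3] = 1/8.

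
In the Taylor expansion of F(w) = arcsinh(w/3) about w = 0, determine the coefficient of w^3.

-1/162

F(0) = 0
F′(0) = 1/3
F′′(0) = 0
F′′′(0) = -1/27
So c_3 = F′′′(0)/3! = -1/162.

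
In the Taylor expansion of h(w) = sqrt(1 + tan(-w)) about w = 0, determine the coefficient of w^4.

-47/384

Let u equal the inner series; expand the outer function in u and truncate.
h(0) = 1
h′(0) = -1/2
h′′(0) = -1/4
h′′′(0) = -11/8
h^(4)(0) = -47/16
Dividing each by k! gives the coefficients c_0, ..., c_4.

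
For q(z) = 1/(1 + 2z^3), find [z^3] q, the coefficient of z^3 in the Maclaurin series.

-2

q(0) = 1
q′(0) = 0
q′′(0) = 0
q′′′(0) = -12
So c_3 = q′′′(0)/3! = -2.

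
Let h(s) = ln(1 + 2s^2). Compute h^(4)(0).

From the series, [s^4] h = -2; multiply by 4! = 24 to get -48.

-48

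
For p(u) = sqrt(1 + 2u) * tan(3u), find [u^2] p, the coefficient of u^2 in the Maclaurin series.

Multiply the two series term by term and collect like powers.
p(0) = 0
p′(0) = 3
p′′(0) = 6
The Taylor polynomial is Σ p^(k)(0)/k! · u^k.

3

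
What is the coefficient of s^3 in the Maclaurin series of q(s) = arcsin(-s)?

-1/6

Apply the Taylor formula c_k = f^(k)(a)/k!.
[s^0] = 0;  [s^1] = -1;  [s^2] = 0;  [s^3] = -1/6.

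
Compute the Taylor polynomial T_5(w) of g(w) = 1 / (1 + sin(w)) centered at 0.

-61*w^5/120 + 2*w^4/3 - 5*w^3/6 + w^2 - w + 1

Use the geometric series for the reciprocal, then substitute.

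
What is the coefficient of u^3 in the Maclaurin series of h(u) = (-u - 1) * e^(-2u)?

Shift and add copies of the series according to the polynomial's terms.
h(0) = -1
h′(0) = 1
h′′(0) = 0
h′′′(0) = -4

-2/3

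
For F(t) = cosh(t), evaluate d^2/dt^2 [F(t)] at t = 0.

1

Compute the successive derivatives at the expansion point and divide by k!.
The coefficient of t^2 in the expansion is 1/2, so F′′(0) = 2! * (1/2) = 1.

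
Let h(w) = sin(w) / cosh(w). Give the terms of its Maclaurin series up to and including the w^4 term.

-2*w^3/3 + w

Divide the numerator series by the denominator series (power-series long division).
[w^0] = 0;  [w^1] = 1;  [w^2] = 0;  [w^3] = -2/3;  [w^4] = 0.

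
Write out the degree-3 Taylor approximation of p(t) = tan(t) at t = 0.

t^3/3 + t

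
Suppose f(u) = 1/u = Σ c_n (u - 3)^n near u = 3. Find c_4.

f(3) = 1/3
f′(3) = -1/9
f′′(3) = 2/27
f′′′(3) = -2/27
f^(4)(3) = 8/81
So c_4 = f^(4)(3)/4! = 1/243.

1/243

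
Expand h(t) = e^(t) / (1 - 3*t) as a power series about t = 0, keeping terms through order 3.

113*t^3/3 + 25*t^2/2 + 4*t + 1

Expand 1/(denominator) as a geometric series and multiply by the numerator's series.
[t^0] = 1;  [t^1] = 4;  [t^2] = 25/2;  [t^3] = 113/3.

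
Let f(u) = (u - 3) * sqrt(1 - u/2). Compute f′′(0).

-5/16

Multiply each power in the prefactor through the base expansion.
From the series, [u^2] f = -5/32; multiply by 2! = 2 to get -5/16.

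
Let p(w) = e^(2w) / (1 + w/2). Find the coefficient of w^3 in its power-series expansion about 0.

17/24

Write out both Maclaurin series and multiply, keeping only the needed powers.
p(0) = 1
p′(0) = 3/2
p′′(0) = 5/2
p′′′(0) = 17/4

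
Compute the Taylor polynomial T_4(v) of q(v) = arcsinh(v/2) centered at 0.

q(0) = 0
q′(0) = 1/2
q′′(0) = 0
q′′′(0) = -1/8
q^(4)(0) = 0
Then c_k = q^(k)(0)/k! gives each Taylor coefficient.

-v^3/48 + v/2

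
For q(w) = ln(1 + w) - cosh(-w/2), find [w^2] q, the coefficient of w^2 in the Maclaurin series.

-5/8

Expand each term separately and add.
q(0) = -1
q′(0) = 1
q′′(0) = -5/4
Dividing each by k! gives the coefficients c_0, ..., c_2.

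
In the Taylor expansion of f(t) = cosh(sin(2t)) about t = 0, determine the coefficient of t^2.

Compose series: expand the inner function first, then feed it into the outer expansion.
f(0) = 1
f′(0) = 0
f′′(0) = 4
So c_2 = f′′(0)/2! = 2.

2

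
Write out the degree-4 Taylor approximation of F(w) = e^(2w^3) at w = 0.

2*w^3 + 1

[w^0] = 1;  [w^1] = 0;  [w^2] = 0;  [w^3] = 2;  [w^4] = 0.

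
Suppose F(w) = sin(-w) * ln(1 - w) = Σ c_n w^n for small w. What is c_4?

Multiply the two series term by term and collect like powers.
[w^0] = 0;  [w^1] = 0;  [w^2] = 1;  [w^3] = 1/2;  [w^4] = 1/6.
So c_4 = F^(4)(0)/4! = 1/6.

1/6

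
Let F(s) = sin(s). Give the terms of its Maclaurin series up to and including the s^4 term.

-s^3/6 + s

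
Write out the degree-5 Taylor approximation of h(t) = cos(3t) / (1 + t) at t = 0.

Multiply the two series term by term and collect like powers.
h(0) = 1
h′(0) = -1
h′′(0) = -7
h′′′(0) = 21
h^(4)(0) = -3
h^(5)(0) = 15

t^5/8 - t^4/8 + 7*t^3/2 - 7*t^2/2 - t + 1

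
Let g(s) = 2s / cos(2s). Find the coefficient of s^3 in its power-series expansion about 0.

4

Divide the numerator series by the denominator series (power-series long division).
g(0) = 0
g′(0) = 2
g′′(0) = 0
g′′′(0) = 24
Dividing each by k! gives the coefficients c_0, ..., c_3.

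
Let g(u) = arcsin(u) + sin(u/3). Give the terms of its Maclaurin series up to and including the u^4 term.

13*u^3/81 + 4*u/3

Combine the two series term by term.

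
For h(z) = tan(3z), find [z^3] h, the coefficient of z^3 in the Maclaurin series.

9

[z^0] = 0;  [z^1] = 3;  [z^2] = 0;  [z^3] = 9.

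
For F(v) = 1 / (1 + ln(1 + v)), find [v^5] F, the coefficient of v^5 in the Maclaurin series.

Use the geometric series for the reciprocal, then substitute.
[v^0] = 1;  [v^1] = -1;  [v^2] = 3/2;  [v^3] = -7/3;  [v^4] = 11/3;  [v^5] = -347/60.
So c_5 = F^(5)(0)/5! = -347/60.

-347/60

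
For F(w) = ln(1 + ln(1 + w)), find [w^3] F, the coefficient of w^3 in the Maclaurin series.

7/6

Plug the Maclaurin series of the inner function into that of the outer and collect terms.
F(0) = 0
F′(0) = 1
F′′(0) = -2
F′′′(0) = 7
Dividing each by k! gives the coefficients c_0, ..., c_3.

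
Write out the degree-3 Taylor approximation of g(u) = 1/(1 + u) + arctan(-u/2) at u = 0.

-23*u^3/24 + u^2 - 3*u/2 + 1

Expand each term separately and add.
g(0) = 1
g′(0) = -3/2
g′′(0) = 2
g′′′(0) = -23/4
Then c_k = g^(k)(0)/k! gives each Taylor coefficient.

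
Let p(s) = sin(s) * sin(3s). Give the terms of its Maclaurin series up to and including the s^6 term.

14*s^6/5 - 5*s^4 + 3*s^2

Multiply the two series term by term and collect like powers.
p(0) = 0
p′(0) = 0
p′′(0) = 6
p′′′(0) = 0
p^(4)(0) = -120
p^(5)(0) = 0
p^(6)(0) = 2016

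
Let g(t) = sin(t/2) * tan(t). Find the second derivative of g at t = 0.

Take the Cauchy product of the two expansions.
The coefficient of t^2 in the expansion is 1/2, so g′′(0) = 2! * (1/2) = 1.

1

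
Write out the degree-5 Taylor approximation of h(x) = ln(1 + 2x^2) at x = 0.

h(0) = 0
h′(0) = 0
h′′(0) = 4
h′′′(0) = 0
h^(4)(0) = -48
h^(5)(0) = 0

-2*x^4 + 2*x^2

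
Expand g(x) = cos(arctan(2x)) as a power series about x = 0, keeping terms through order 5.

6*x^4 - 2*x^2 + 1

Let u equal the inner series; expand the outer function in u and truncate.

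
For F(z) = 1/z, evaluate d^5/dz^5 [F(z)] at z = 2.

The coefficient of (z - 2)^5 in the expansion is -1/64, so F^(5)(2) = 5! * (-1/64) = -15/8.

-15/8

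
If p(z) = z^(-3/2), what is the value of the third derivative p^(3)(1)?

-105/8

From the series, [(z - 1)^3] p = -35/16; multiply by 3! = 6 to get -105/8.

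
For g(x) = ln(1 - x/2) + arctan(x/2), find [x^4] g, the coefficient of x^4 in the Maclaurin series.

-1/64

Combine the two series term by term.
g(0) = 0
g′(0) = 0
g′′(0) = -1/4
g′′′(0) = -1/2
g^(4)(0) = -3/8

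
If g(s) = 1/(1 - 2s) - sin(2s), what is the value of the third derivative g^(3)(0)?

56

Add the two expansions coefficient-wise.
The coefficient of s^3 in the expansion is 28/3, so g′′′(0) = 3! * (28/3) = 56.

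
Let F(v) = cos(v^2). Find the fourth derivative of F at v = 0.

Use the known series and substitute for the argument.
From the series, [v^4] F = -1/2; multiply by 4! = 24 to get -12.

-12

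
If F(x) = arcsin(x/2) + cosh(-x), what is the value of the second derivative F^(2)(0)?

Combine the two series term by term.
The coefficient of x^2 in the expansion is 1/2, so F′′(0) = 2! * (1/2) = 1.

1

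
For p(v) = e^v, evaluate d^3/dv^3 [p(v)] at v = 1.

e

Compute the successive derivatives at the expansion point and divide by k!.
The coefficient of (v - 1)^3 in the expansion is e/6, so p′′′(1) = 3! * (e/6) = e.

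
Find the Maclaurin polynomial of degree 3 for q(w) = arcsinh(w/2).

-w^3/48 + w/2

q(0) = 0
q′(0) = 1/2
q′′(0) = 0
q′′′(0) = -1/8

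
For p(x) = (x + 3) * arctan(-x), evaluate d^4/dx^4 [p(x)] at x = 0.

8

Distribute the polynomial across the series and collect like powers.
The coefficient of x^4 in the expansion is 1/3, so p^(4)(0) = 4! * (1/3) = 8.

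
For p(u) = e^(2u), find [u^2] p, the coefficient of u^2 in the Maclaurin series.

2

p(0) = 1
p′(0) = 2
p′′(0) = 4
Dividing each by k! gives the coefficients c_0, ..., c_2.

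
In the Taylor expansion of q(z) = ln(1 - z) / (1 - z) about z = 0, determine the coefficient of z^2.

Write out both Maclaurin series and multiply, keeping only the needed powers.
q(0) = 0
q′(0) = -1
q′′(0) = -3
So c_2 = q′′(0)/2! = -3/2.

-3/2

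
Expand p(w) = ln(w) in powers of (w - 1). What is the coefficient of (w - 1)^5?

p(1) = 0
p′(1) = 1
p′′(1) = -1
p′′′(1) = 2
p^(4)(1) = -6
p^(5)(1) = 24
So c_5 = p^(5)(1)/5! = 1/5.

1/5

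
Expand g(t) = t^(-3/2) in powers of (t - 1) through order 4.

315*(t - 1)^4/128 - 35*(t - 1)^3/16 + 15*(t - 1)^2/8 - 3*(t - 1)/2 + 1

[(t - 1)^0] = 1;  [(t - 1)^1] = -3/2;  [(t - 1)^2] = 15/8;  [(t - 1)^3] = -35/16;  [(t - 1)^4] = 315/128.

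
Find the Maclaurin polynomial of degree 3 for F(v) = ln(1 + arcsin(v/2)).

Compose series: expand the inner function first, then feed it into the outer expansion.
F(0) = 0
F′(0) = 1/2
F′′(0) = -1/4
F′′′(0) = 3/8
The Taylor polynomial is Σ F^(k)(0)/k! · v^k.

v^3/16 - v^2/8 + v/2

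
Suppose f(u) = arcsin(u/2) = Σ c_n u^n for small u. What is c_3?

f(0) = 0
f′(0) = 1/2
f′′(0) = 0
f′′′(0) = 1/8
So c_3 = f′′′(0)/3! = 1/48.

1/48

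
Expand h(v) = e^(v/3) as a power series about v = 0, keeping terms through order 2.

Differentiate repeatedly and evaluate at the center.

v^2/18 + v/3 + 1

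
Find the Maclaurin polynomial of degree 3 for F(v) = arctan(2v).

Use the known series and substitute for the argument.
F(0) = 0
F′(0) = 2
F′′(0) = 0
F′′′(0) = -16
The Taylor polynomial is Σ F^(k)(0)/k! · v^k.

-8*v^3/3 + 2*v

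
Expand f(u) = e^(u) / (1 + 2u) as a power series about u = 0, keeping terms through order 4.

233*u^4/24 - 29*u^3/6 + 5*u^2/2 - u + 1

Expand each factor separately, then convolve coefficients.
f(0) = 1
f′(0) = -1
f′′(0) = 5
f′′′(0) = -29
f^(4)(0) = 233
Dividing each by k! gives the coefficients c_0, ..., c_4.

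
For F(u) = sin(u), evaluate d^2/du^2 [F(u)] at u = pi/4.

Differentiate repeatedly and evaluate at the center.
The coefficient of (u - pi/4)^2 in the expansion is -sqrt(2)/4, so F′′(pi/4) = 2! * (-sqrt(2)/4) = -sqrt(2)/2.

-sqrt(2)/2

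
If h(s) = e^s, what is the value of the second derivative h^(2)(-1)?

e^(-1)

From the series, [(s + 1)^2] h = e^(-1)/2; multiply by 2! = 2 to get e^(-1).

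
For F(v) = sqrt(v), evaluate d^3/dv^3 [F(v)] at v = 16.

3/8192

From the series, [(v - 16)^3] F = 1/16384; multiply by 3! = 6 to get 3/8192.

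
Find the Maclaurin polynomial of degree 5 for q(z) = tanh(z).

2*z^5/15 - z^3/3 + z

Compute the successive derivatives at the expansion point and divide by k!.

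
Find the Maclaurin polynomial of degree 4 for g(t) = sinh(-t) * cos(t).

Write out both Maclaurin series and multiply, keeping only the needed powers.
g(0) = 0
g′(0) = -1
g′′(0) = 0
g′′′(0) = 2
g^(4)(0) = 0
Then c_k = g^(k)(0)/k! gives each Taylor coefficient.

t^3/3 - t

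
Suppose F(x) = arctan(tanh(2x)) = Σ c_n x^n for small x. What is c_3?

-16/3

Substitute the inner expansion into the outer series and collect powers.
F(0) = 0
F′(0) = 2
F′′(0) = 0
F′′′(0) = -32
The Taylor polynomial is Σ F^(k)(0)/k! · x^k.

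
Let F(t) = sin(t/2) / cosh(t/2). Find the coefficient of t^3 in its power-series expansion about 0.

Divide the numerator series by the denominator series (power-series long division).
[t^0] = 0;  [t^1] = 1/2;  [t^2] = 0;  [t^3] = -1/12.
So c_3 = F′′′(0)/3! = -1/12.

-1/12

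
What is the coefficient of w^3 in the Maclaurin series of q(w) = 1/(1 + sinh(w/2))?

-7/48

Compose series: expand the inner function first, then feed it into the outer expansion.
q(0) = 1
q′(0) = -1/2
q′′(0) = 1/2
q′′′(0) = -7/8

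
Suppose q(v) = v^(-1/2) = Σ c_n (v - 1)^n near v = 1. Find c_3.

q(1) = 1
q′(1) = -1/2
q′′(1) = 3/4
q′′′(1) = -15/8
Then c_k = q^(k)(1)/k! gives each Taylor coefficient.

-5/16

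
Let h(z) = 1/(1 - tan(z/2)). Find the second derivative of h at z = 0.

1/2

Let u equal the inner series; expand the outer function in u and truncate.
From the series, [z^2] h = 1/4; multiply by 2! = 2 to get 1/2.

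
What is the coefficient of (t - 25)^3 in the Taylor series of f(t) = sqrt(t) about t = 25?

[(t - 25)^0] = 5;  [(t - 25)^1] = 1/10;  [(t - 25)^2] = -1/1000;  [(t - 25)^3] = 1/50000.

1/50000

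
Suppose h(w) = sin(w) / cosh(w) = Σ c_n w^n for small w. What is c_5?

Divide the numerator series by the denominator series (power-series long division).

3/10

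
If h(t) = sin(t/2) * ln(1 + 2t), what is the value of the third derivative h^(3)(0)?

-6

Multiply the two series term by term and collect like powers.
From the series, [t^3] h = -1; multiply by 3! = 6 to get -6.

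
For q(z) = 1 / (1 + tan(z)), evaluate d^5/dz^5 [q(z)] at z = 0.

-256

Expand as Σ (-1)^k u^k with u equal to the inner function's series.
The coefficient of z^5 in the expansion is -32/15, so q^(5)(0) = 5! * (-32/15) = -256.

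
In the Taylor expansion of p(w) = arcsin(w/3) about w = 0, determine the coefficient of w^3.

1/162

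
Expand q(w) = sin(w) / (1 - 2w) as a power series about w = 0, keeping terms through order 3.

23*w^3/6 + 2*w^2 + w

Expand each factor separately, then convolve coefficients.
[w^0] = 0;  [w^1] = 1;  [w^2] = 2;  [w^3] = 23/6.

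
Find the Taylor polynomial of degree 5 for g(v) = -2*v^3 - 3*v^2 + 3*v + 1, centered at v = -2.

[(v + 2)^0] = -1;  [(v + 2)^1] = -9;  [(v + 2)^2] = 9;  [(v + 2)^3] = -2;  [(v + 2)^4] = 0;  [(v + 2)^5] = 0.

-2*(v + 2)^3 + 9*(v + 2)^2 - 9*(v + 2) - 1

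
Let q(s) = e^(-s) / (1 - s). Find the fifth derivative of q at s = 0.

44

Use 1/(1 - r) = Σ r^k on the denominator, then take the Cauchy product.
The coefficient of s^5 in the expansion is 11/30, so q^(5)(0) = 5! * (11/30) = 44.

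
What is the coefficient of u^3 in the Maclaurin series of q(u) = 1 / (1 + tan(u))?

-4/3

Write 1/(1+u) = 1 - u + u^2 - u^3 + ... and substitute the series for u.
q(0) = 1
q′(0) = -1
q′′(0) = 2
q′′′(0) = -8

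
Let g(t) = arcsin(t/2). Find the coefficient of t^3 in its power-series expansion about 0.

1/48

[t^0] = 0;  [t^1] = 1/2;  [t^2] = 0;  [t^3] = 1/48.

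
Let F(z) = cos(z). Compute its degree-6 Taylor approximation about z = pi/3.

Compute the successive derivatives at the expansion point and divide by k!.
F(pi/3) = 1/2
F′(pi/3) = -sqrt(3)/2
F′′(pi/3) = -1/2
F′′′(pi/3) = sqrt(3)/2
F^(4)(pi/3) = 1/2
F^(5)(pi/3) = -sqrt(3)/2
F^(6)(pi/3) = -1/2

-(z - pi/3)^6/1440 - sqrt(3)*(z - pi/3)^5/240 + (z - pi/3)^4/48 + sqrt(3)*(z - pi/3)^3/12 - (z - pi/3)^2/4 - sqrt(3)*(z - pi/3)/2 + 1/2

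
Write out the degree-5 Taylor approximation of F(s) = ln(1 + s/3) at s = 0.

s^5/1215 - s^4/324 + s^3/81 - s^2/18 + s/3

[s^0] = 0;  [s^1] = 1/3;  [s^2] = -1/18;  [s^3] = 1/81;  [s^4] = -1/324;  [s^5] = 1/1215.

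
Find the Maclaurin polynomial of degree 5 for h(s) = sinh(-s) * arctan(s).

Take the Cauchy product of the two expansions.
h(0) = 0
h′(0) = 0
h′′(0) = -2
h′′′(0) = 0
h^(4)(0) = 4
h^(5)(0) = 0
Then c_k = h^(k)(0)/k! gives each Taylor coefficient.

s^4/6 - s^2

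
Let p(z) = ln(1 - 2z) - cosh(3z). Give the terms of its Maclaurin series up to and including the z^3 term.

Expand each term separately and add.
p(0) = -1
p′(0) = -2
p′′(0) = -13
p′′′(0) = -16
Then c_k = p^(k)(0)/k! gives each Taylor coefficient.

-8*z^3/3 - 13*z^2/2 - 2*z - 1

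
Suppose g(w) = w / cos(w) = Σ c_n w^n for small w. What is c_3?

Divide the numerator series by the denominator series (power-series long division).
So c_3 = g′′′(0)/3! = 1/2.

1/2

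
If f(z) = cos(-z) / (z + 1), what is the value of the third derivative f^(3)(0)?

Expand 1/(denominator) as a geometric series and multiply by the numerator's series.
The coefficient of z^3 in the expansion is -1/2, so f′′′(0) = 3! * (-1/2) = -3.

-3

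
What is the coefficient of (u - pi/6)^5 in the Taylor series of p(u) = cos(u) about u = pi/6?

-1/240

Compute the successive derivatives at the expansion point and divide by k!.
p(pi/6) = sqrt(3)/2
p′(pi/6) = -1/2
p′′(pi/6) = -sqrt(3)/2
p′′′(pi/6) = 1/2
p^(4)(pi/6) = sqrt(3)/2
p^(5)(pi/6) = -1/2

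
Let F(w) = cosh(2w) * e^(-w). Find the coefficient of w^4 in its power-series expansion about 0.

Expand each factor separately, then convolve coefficients.
F(0) = 1
F′(0) = -1
F′′(0) = 5
F′′′(0) = -13
F^(4)(0) = 41
So c_4 = F^(4)(0)/4! = 41/24.

41/24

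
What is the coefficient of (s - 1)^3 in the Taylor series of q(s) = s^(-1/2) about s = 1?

-5/16

Compute the successive derivatives at the expansion point and divide by k!.
q(1) = 1
q′(1) = -1/2
q′′(1) = 3/4
q′′′(1) = -15/8
Dividing each by k! gives the coefficients c_0, ..., c_3.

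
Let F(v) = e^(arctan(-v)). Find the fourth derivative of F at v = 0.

Plug the Maclaurin series of the inner function into that of the outer and collect terms.
The coefficient of v^4 in the expansion is -7/24, so F^(4)(0) = 4! * (-7/24) = -7.

-7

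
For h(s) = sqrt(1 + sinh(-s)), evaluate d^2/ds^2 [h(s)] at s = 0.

-1/4

Plug the Maclaurin series of the inner function into that of the outer and collect terms.
The coefficient of s^2 in the expansion is -1/8, so h′′(0) = 2! * (-1/8) = -1/4.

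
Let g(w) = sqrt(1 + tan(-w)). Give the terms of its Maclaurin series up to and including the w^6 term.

Plug the Maclaurin series of the inner function into that of the outer and collect terms.
g(0) = 1
g′(0) = -1/2
g′′(0) = -1/4
g′′′(0) = -11/8
g^(4)(0) = -47/16
g^(5)(0) = -601/32
g^(6)(0) = -5521/64
Then c_k = g^(k)(0)/k! gives each Taylor coefficient.

-5521*w^6/46080 - 601*w^5/3840 - 47*w^4/384 - 11*w^3/48 - w^2/8 - w/2 + 1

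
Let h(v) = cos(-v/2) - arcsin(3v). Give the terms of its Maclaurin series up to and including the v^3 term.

Add the two expansions coefficient-wise.
h(0) = 1
h′(0) = -3
h′′(0) = -1/4
h′′′(0) = -27

-9*v^3/2 - v^2/8 - 3*v + 1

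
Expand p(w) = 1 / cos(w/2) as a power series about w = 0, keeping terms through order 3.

w^2/8 + 1

Write the quotient as an unknown series and match coefficients against numerator = denominator · series.
p(0) = 1
p′(0) = 0
p′′(0) = 1/4
p′′′(0) = 0
Then c_k = p^(k)(0)/k! gives each Taylor coefficient.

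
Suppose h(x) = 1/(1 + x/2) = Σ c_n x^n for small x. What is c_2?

h(0) = 1
h′(0) = -1/2
h′′(0) = 1/2
So c_2 = h′′(0)/2! = 1/4.

1/4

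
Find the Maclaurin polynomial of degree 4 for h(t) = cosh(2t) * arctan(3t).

Write out both Maclaurin series and multiply, keeping only the needed powers.
h(0) = 0
h′(0) = 3
h′′(0) = 0
h′′′(0) = -18
h^(4)(0) = 0

-3*t^3 + 3*t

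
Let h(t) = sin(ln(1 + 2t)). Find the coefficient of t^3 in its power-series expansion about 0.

4/3

Plug the Maclaurin series of the inner function into that of the outer and collect terms.
So c_3 = h′′′(0)/3! = 4/3.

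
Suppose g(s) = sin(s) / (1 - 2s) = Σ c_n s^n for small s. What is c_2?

2

Write out both Maclaurin series and multiply, keeping only the needed powers.
g(0) = 0
g′(0) = 1
g′′(0) = 4
So c_2 = g′′(0)/2! = 2.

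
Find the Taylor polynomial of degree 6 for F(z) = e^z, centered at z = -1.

(z + 1)^6*e^(-1)/720 + (z + 1)^5*e^(-1)/120 + (z + 1)^4*e^(-1)/24 + (z + 1)^3*e^(-1)/6 + (z + 1)^2*e^(-1)/2 + (z + 1)*e^(-1) + e^(-1)

[(z + 1)^0] = e^(-1);  [(z + 1)^1] = e^(-1);  [(z + 1)^2] = e^(-1)/2;  [(z + 1)^3] = e^(-1)/6;  [(z + 1)^4] = e^(-1)/24;  [(z + 1)^5] = e^(-1)/120;  [(z + 1)^6] = e^(-1)/720.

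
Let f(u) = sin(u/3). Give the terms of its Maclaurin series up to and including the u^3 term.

-u^3/162 + u/3

Compute the successive derivatives at the expansion point and divide by k!.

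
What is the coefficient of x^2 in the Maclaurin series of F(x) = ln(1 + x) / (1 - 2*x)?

Use 1/(1 - r) = Σ r^k on the denominator, then take the Cauchy product.
F(0) = 0
F′(0) = 1
F′′(0) = 3

3/2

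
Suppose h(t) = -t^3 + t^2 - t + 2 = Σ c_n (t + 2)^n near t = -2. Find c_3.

h(-2) = 16
h′(-2) = -17
h′′(-2) = 14
h′′′(-2) = -6
The Taylor polynomial is Σ h^(k)(-2)/k! · (t + 2)^k.

-1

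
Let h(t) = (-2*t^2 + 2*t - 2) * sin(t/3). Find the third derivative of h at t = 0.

Shift and add copies of the series according to the polynomial's terms.
The coefficient of t^3 in the expansion is -53/81, so h′′′(0) = 3! * (-53/81) = -106/27.

-106/27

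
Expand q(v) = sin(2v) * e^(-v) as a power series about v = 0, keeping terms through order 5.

Expand each factor separately, then convolve coefficients.

-19*v^5/60 + v^4 - v^3/3 - 2*v^2 + 2*v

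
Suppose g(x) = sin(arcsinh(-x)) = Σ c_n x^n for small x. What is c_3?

Let u equal the inner series; expand the outer function in u and truncate.

1/3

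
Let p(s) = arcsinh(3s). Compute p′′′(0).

The coefficient of s^3 in the expansion is -9/2, so p′′′(0) = 3! * (-9/2) = -27.

-27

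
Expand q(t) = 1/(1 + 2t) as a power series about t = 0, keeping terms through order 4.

16*t^4 - 8*t^3 + 4*t^2 - 2*t + 1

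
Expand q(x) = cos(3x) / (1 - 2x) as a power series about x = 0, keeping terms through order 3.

Expand each factor separately, then convolve coefficients.
q(0) = 1
q′(0) = 2
q′′(0) = -1
q′′′(0) = -6
Then c_k = q^(k)(0)/k! gives each Taylor coefficient.

-x^3 - x^2/2 + 2*x + 1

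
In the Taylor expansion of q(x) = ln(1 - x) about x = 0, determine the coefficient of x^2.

-1/2

Differentiate repeatedly and evaluate at the center.
q(0) = 0
q′(0) = -1
q′′(0) = -1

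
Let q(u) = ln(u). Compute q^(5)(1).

24

The coefficient of (u - 1)^5 in the expansion is 1/5, so q^(5)(1) = 5! * (1/5) = 24.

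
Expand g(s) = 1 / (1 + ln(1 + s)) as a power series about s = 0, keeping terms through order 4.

Expand as Σ (-1)^k u^k with u equal to the inner function's series.

11*s^4/3 - 7*s^3/3 + 3*s^2/2 - s + 1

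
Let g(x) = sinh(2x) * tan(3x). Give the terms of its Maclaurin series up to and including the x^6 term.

388*x^6/5 + 22*x^4 + 6*x^2

Expand each factor separately, then convolve coefficients.
[x^0] = 0;  [x^1] = 0;  [x^2] = 6;  [x^3] = 0;  [x^4] = 22;  [x^5] = 0;  [x^6] = 388/5.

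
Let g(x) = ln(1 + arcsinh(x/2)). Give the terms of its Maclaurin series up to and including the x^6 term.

Let u equal the inner series; expand the outer function in u and truncate.
g(0) = 0
g′(0) = 1/2
g′′(0) = -1/4
g′′′(0) = 1/8
g^(4)(0) = -1/8
g^(5)(0) = 13/32
g^(6)(0) = -1
Then c_k = g^(k)(0)/k! gives each Taylor coefficient.

-x^6/720 + 13*x^5/3840 - x^4/192 + x^3/48 - x^2/8 + x/2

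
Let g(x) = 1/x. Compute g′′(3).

2/27

Use the known series and substitute for the argument.
From the series, [(x - 3)^2] g = 1/27; multiply by 2! = 2 to get 2/27.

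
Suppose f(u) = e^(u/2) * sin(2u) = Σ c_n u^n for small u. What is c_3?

-13/12

Multiply the two series term by term and collect like powers.
[u^0] = 0;  [u^1] = 2;  [u^2] = 1;  [u^3] = -13/12.
So c_3 = f′′′(0)/3! = -13/12.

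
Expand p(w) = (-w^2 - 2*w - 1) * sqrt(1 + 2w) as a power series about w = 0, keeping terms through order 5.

Distribute the polynomial across the series and collect like powers.
[w^0] = -1;  [w^1] = -3;  [w^2] = -5/2;  [w^3] = -1/2;  [w^4] = 1/8;  [w^5] = -1/8.

-w^5/8 + w^4/8 - w^3/2 - 5*w^2/2 - 3*w - 1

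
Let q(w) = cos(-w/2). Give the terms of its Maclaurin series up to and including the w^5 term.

Apply the Taylor formula c_k = f^(k)(a)/k!.
q(0) = 1
q′(0) = 0
q′′(0) = -1/4
q′′′(0) = 0
q^(4)(0) = 1/16
q^(5)(0) = 0
Then c_k = q^(k)(0)/k! gives each Taylor coefficient.

w^4/384 - w^2/8 + 1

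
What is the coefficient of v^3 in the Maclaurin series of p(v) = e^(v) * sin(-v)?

Multiply the two series term by term and collect like powers.
p(0) = 0
p′(0) = -1
p′′(0) = -2
p′′′(0) = -2
Dividing each by k! gives the coefficients c_0, ..., c_3.

-1/3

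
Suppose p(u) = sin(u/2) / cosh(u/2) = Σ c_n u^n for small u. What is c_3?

-1/12

Divide the numerator series by the denominator series (power-series long division).
p(0) = 0
p′(0) = 1/2
p′′(0) = 0
p′′′(0) = -1/2
Then c_k = p^(k)(0)/k! gives each Taylor coefficient.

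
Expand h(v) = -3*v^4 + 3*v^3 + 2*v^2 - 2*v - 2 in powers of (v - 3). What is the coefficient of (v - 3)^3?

Compute the successive derivatives at the expansion point and divide by k!.
[(v - 3)^0] = -152;  [(v - 3)^1] = -233;  [(v - 3)^2] = -133;  [(v - 3)^3] = -33.

-33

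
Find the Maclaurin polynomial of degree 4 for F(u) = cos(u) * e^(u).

Take the Cauchy product of the two expansions.
F(0) = 1
F′(0) = 1
F′′(0) = 0
F′′′(0) = -2
F^(4)(0) = -4
Dividing each by k! gives the coefficients c_0, ..., c_4.

-u^4/6 - u^3/3 + u + 1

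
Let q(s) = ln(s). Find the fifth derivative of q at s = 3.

The coefficient of (s - 3)^5 in the expansion is 1/1215, so q^(5)(3) = 5! * (1/1215) = 8/81.

8/81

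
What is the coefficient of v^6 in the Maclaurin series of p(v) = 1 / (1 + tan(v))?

Write 1/(1+u) = 1 - u + u^2 - u^3 + ... and substitute the series for u.
[v^0] = 1;  [v^1] = -1;  [v^2] = 1;  [v^3] = -4/3;  [v^4] = 5/3;  [v^5] = -32/15;  [v^6] = 122/45.
So c_6 = p^(6)(0)/6! = 122/45.

122/45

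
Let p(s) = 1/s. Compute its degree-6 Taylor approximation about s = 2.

(s - 2)^6/128 - (s - 2)^5/64 + (s - 2)^4/32 - (s - 2)^3/16 + (s - 2)^2/8 - (s - 2)/4 + 1/2

Differentiate repeatedly and evaluate at the center.
[(s - 2)^0] = 1/2;  [(s - 2)^1] = -1/4;  [(s - 2)^2] = 1/8;  [(s - 2)^3] = -1/16;  [(s - 2)^4] = 1/32;  [(s - 2)^5] = -1/64;  [(s - 2)^6] = 1/128.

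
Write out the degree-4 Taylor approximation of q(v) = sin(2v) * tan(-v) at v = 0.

Expand each factor separately, then convolve coefficients.
[v^0] = 0;  [v^1] = 0;  [v^2] = -2;  [v^3] = 0;  [v^4] = 2/3.

2*v^4/3 - 2*v^2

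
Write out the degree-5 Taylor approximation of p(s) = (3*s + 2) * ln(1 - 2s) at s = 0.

Multiply each power in the prefactor through the base expansion.

-124*s^5/5 - 16*s^4 - 34*s^3/3 - 10*s^2 - 4*s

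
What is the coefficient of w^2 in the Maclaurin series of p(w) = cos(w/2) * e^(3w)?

35/8

Expand each factor separately, then convolve coefficients.
So c_2 = p′′(0)/2! = 35/8.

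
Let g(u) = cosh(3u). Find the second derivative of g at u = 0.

From the series, [u^2] g = 9/2; multiply by 2! = 2 to get 9.

9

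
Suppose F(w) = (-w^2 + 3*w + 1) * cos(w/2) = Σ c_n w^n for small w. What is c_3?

-3/8

Shift and add copies of the series according to the polynomial's terms.
[w^0] = 1;  [w^1] = 3;  [w^2] = -9/8;  [w^3] = -3/8.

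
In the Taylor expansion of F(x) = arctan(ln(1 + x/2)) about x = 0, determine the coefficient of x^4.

1/64

Let u equal the inner series; expand the outer function in u and truncate.
F(0) = 0
F′(0) = 1/2
F′′(0) = -1/4
F′′′(0) = 0
F^(4)(0) = 3/8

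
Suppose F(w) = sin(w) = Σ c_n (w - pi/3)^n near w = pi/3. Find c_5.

Differentiate repeatedly and evaluate at the center.
[(w - pi/3)^0] = sqrt(3)/2;  [(w - pi/3)^1] = 1/2;  [(w - pi/3)^2] = -sqrt(3)/4;  [(w - pi/3)^3] = -1/12;  [(w - pi/3)^4] = sqrt(3)/48;  [(w - pi/3)^5] = 1/240.
So c_5 = F^(5)(pi/3)/5! = 1/240.

1/240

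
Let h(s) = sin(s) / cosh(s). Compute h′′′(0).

-4

Invert the denominator's series and multiply.
The coefficient of s^3 in the expansion is -2/3, so h′′′(0) = 3! * (-2/3) = -4.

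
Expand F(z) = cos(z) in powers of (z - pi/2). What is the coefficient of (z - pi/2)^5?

-1/120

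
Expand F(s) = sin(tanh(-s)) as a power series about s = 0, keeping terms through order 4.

Plug the Maclaurin series of the inner function into that of the outer and collect terms.
F(0) = 0
F′(0) = -1
F′′(0) = 0
F′′′(0) = 3
F^(4)(0) = 0
The Taylor polynomial is Σ F^(k)(0)/k! · s^k.

s^3/2 - s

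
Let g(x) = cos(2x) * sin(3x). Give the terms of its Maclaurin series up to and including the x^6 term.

Take the Cauchy product of the two expansions.
g(0) = 0
g′(0) = 3
g′′(0) = 0
g′′′(0) = -63
g^(4)(0) = 0
g^(5)(0) = 1563
g^(6)(0) = 0

521*x^5/40 - 21*x^3/2 + 3*x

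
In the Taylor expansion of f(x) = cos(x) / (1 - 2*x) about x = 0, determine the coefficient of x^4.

337/24

Multiply the numerator's expansion by the denominator's geometric series.
[x^0] = 1;  [x^1] = 2;  [x^2] = 7/2;  [x^3] = 7;  [x^4] = 337/24.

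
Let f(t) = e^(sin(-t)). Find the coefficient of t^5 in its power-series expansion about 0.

1/15

Compose series: expand the inner function first, then feed it into the outer expansion.
f(0) = 1
f′(0) = -1
f′′(0) = 1
f′′′(0) = 0
f^(4)(0) = -3
f^(5)(0) = 8
Then c_k = f^(k)(0)/k! gives each Taylor coefficient.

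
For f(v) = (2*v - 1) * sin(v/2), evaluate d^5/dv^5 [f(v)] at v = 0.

Multiply each power in the prefactor through the base expansion.
The coefficient of v^5 in the expansion is -1/3840, so f^(5)(0) = 5! * (-1/3840) = -1/32.

-1/32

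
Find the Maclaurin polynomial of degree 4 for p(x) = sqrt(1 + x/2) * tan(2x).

131*x^4/192 + 125*x^3/48 + x^2/2 + 2*x

Take the Cauchy product of the two expansions.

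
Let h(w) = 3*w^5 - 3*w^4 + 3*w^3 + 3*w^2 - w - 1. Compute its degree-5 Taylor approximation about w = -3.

3*(w + 3)^5 - 48*(w + 3)^4 + 309*(w + 3)^3 - 996*(w + 3)^2 + 1601*(w + 3) - 1024

Compute the successive derivatives at the expansion point and divide by k!.
h(-3) = -1024
h′(-3) = 1601
h′′(-3) = -1992
h′′′(-3) = 1854
h^(4)(-3) = -1152
h^(5)(-3) = 360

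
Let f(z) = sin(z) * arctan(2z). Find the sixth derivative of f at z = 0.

4940

Take the Cauchy product of the two expansions.
From the series, [z^6] f = 247/36; multiply by 6! = 720 to get 4940.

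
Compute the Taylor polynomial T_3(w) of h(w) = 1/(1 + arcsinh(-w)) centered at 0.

5*w^3/6 + w^2 + w + 1

Plug the Maclaurin series of the inner function into that of the outer and collect terms.
[w^0] = 1;  [w^1] = 1;  [w^2] = 1;  [w^3] = 5/6.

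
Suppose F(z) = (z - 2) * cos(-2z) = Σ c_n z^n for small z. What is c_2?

4

Shift and add copies of the series according to the polynomial's terms.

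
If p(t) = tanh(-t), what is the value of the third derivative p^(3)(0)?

2

Use the known series and substitute for the argument.
The coefficient of t^3 in the expansion is 1/3, so p′′′(0) = 3! * (1/3) = 2.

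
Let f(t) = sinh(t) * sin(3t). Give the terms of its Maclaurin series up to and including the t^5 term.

-4*t^4 + 3*t^2

Take the Cauchy product of the two expansions.
[t^0] = 0;  [t^1] = 0;  [t^2] = 3;  [t^3] = 0;  [t^4] = -4;  [t^5] = 0.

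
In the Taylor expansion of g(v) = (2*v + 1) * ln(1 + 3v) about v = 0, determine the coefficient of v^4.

-9/4

Distribute the polynomial across the series and collect like powers.
g(0) = 0
g′(0) = 3
g′′(0) = 3
g′′′(0) = 0
g^(4)(0) = -54
Dividing each by k! gives the coefficients c_0, ..., c_4.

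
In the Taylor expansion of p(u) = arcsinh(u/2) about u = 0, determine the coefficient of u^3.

-1/48

p(0) = 0
p′(0) = 1/2
p′′(0) = 0
p′′′(0) = -1/8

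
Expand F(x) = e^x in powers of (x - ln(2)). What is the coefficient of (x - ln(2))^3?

1/3

Compute the successive derivatives at the expansion point and divide by k!.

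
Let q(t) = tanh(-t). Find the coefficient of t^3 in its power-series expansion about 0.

1/3

q(0) = 0
q′(0) = -1
q′′(0) = 0
q′′′(0) = 2
So c_3 = q′′′(0)/3! = 1/3.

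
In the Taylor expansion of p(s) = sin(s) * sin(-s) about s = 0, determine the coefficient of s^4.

1/3

Expand each factor separately, then convolve coefficients.
p(0) = 0
p′(0) = 0
p′′(0) = -2
p′′′(0) = 0
p^(4)(0) = 8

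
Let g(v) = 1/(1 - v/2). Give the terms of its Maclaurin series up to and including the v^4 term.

Use the known series and substitute for the argument.
[v^0] = 1;  [v^1] = 1/2;  [v^2] = 1/4;  [v^3] = 1/8;  [v^4] = 1/16.

v^4/16 + v^3/8 + v^2/4 + v/2 + 1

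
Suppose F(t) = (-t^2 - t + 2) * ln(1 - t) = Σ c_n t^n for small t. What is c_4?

Multiply each power in the prefactor through the base expansion.
[t^0] = 0;  [t^1] = -2;  [t^2] = 0;  [t^3] = 5/6;  [t^4] = 1/3.

1/3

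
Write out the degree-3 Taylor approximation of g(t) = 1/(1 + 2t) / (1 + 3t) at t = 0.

Take the Cauchy product of the two expansions.
g(0) = 1
g′(0) = -5
g′′(0) = 38
g′′′(0) = -390
The Taylor polynomial is Σ g^(k)(0)/k! · t^k.

-65*t^3 + 19*t^2 - 5*t + 1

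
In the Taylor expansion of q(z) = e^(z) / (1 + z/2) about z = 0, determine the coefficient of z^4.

Write out both Maclaurin series and multiply, keeping only the needed powers.
q(0) = 1
q′(0) = 1/2
q′′(0) = 1/2
q′′′(0) = 1/4
q^(4)(0) = 1/2
So c_4 = q^(4)(0)/4! = 1/48.

1/48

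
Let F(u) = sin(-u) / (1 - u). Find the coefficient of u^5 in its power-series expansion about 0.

Multiply the two series term by term and collect like powers.
F(0) = 0
F′(0) = -1
F′′(0) = -2
F′′′(0) = -5
F^(4)(0) = -20
F^(5)(0) = -101
So c_5 = F^(5)(0)/5! = -101/120.

-101/120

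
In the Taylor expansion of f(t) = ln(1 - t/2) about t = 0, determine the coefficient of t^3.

Use the known series and substitute for the argument.
f(0) = 0
f′(0) = -1/2
f′′(0) = -1/4
f′′′(0) = -1/4
Then c_k = f^(k)(0)/k! gives each Taylor coefficient.

-1/24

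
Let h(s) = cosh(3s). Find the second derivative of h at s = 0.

9

The coefficient of s^2 in the expansion is 9/2, so h′′(0) = 2! * (9/2) = 9.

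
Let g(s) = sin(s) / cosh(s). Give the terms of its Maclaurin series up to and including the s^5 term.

3*s^5/10 - 2*s^3/3 + s

Write the quotient as an unknown series and match coefficients against numerator = denominator · series.
[s^0] = 0;  [s^1] = 1;  [s^2] = 0;  [s^3] = -2/3;  [s^4] = 0;  [s^5] = 3/10.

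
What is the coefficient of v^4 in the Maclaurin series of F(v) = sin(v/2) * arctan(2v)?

-11/8

Take the Cauchy product of the two expansions.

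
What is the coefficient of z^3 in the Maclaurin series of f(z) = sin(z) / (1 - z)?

Take the Cauchy product of the two expansions.
[z^0] = 0;  [z^1] = 1;  [z^2] = 1;  [z^3] = 5/6.

5/6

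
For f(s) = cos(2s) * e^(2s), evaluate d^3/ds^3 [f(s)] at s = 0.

-16

Write out both Maclaurin series and multiply, keeping only the needed powers.
The coefficient of s^3 in the expansion is -8/3, so f′′′(0) = 3! * (-8/3) = -16.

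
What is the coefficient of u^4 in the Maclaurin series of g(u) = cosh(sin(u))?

-1/8

Compose series: expand the inner function first, then feed it into the outer expansion.
g(0) = 1
g′(0) = 0
g′′(0) = 1
g′′′(0) = 0
g^(4)(0) = -3
So c_4 = g^(4)(0)/4! = -1/8.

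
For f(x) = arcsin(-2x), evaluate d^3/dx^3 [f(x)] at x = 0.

-8

The coefficient of x^3 in the expansion is -4/3, so f′′′(0) = 3! * (-4/3) = -8.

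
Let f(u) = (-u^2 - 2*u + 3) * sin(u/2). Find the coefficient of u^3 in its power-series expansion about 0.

-9/16

Multiply each power in the prefactor through the base expansion.
f(0) = 0
f′(0) = 3/2
f′′(0) = -2
f′′′(0) = -27/8
Dividing each by k! gives the coefficients c_0, ..., c_3.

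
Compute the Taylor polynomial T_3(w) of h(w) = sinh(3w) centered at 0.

[w^0] = 0;  [w^1] = 3;  [w^2] = 0;  [w^3] = 9/2.

9*w^3/2 + 3*w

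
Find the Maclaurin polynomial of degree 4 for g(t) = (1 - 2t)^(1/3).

-160*t^4/243 - 40*t^3/81 - 4*t^2/9 - 2*t/3 + 1

[t^0] = 1;  [t^1] = -2/3;  [t^2] = -4/9;  [t^3] = -40/81;  [t^4] = -160/243.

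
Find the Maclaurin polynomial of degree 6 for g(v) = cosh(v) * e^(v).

2*v^6/45 + 2*v^5/15 + v^4/3 + 2*v^3/3 + v^2 + v + 1

Write out both Maclaurin series and multiply, keeping only the needed powers.
g(0) = 1
g′(0) = 1
g′′(0) = 2
g′′′(0) = 4
g^(4)(0) = 8
g^(5)(0) = 16
g^(6)(0) = 32
Then c_k = g^(k)(0)/k! gives each Taylor coefficient.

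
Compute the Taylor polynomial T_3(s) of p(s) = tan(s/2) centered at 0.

p(0) = 0
p′(0) = 1/2
p′′(0) = 0
p′′′(0) = 1/4
Dividing each by k! gives the coefficients c_0, ..., c_3.

s^3/24 + s/2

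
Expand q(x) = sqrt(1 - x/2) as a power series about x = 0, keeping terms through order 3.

-x^3/128 - x^2/32 - x/4 + 1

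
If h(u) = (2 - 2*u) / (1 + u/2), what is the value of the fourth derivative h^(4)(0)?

Multiply each power in the prefactor through the base expansion.
The coefficient of u^4 in the expansion is 3/8, so h^(4)(0) = 4! * (3/8) = 9.

9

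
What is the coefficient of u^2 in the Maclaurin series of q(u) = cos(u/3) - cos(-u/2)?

Add the two expansions coefficient-wise.
q(0) = 0
q′(0) = 0
q′′(0) = 5/36
So c_2 = q′′(0)/2! = 5/72.

5/72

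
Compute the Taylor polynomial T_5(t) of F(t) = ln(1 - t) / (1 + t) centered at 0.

Expand each factor separately, then convolve coefficients.
F(0) = 0
F′(0) = -1
F′′(0) = 1
F′′′(0) = -5
F^(4)(0) = 14
F^(5)(0) = -94

-47*t^5/60 + 7*t^4/12 - 5*t^3/6 + t^2/2 - t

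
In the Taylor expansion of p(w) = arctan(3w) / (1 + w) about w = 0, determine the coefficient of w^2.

Take the Cauchy product of the two expansions.
p(0) = 0
p′(0) = 3
p′′(0) = -6
So c_2 = p′′(0)/2! = -3.

-3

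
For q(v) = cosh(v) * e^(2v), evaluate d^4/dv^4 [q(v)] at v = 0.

41

Take the Cauchy product of the two expansions.
The coefficient of v^4 in the expansion is 41/24, so q^(4)(0) = 4! * (41/24) = 41.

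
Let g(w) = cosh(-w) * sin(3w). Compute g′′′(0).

Write out both Maclaurin series and multiply, keeping only the needed powers.
The coefficient of w^3 in the expansion is -3, so g′′′(0) = 3! * (-3) = -18.

-18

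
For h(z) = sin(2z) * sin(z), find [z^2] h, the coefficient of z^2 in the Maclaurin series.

2

Expand each factor separately, then convolve coefficients.
[z^0] = 0;  [z^1] = 0;  [z^2] = 2.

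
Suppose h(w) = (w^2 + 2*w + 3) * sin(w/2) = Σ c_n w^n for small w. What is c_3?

Shift and add copies of the series according to the polynomial's terms.
h(0) = 0
h′(0) = 3/2
h′′(0) = 2
h′′′(0) = 21/8
The Taylor polynomial is Σ h^(k)(0)/k! · w^k.

7/16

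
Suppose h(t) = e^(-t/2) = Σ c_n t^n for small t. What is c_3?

-1/48

Apply the Taylor formula c_k = f^(k)(a)/k!.
So c_3 = h′′′(0)/3! = -1/48.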